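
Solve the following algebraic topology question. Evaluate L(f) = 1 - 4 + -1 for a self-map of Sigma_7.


L(f) = tr(f_0*) - tr(f_1*) + tr(f_2*).
= 1 - (4) + (-1)
= -4

-4


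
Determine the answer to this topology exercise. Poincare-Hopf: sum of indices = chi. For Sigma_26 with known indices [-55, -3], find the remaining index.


Poincare-Hopf: sum of indices = chi(M).
chi(Sigma_26) = 2 - 2*26 = -50.
Sum of known indices = -58.
x = chi - (sum known) = -50 - (-58) = 8

8


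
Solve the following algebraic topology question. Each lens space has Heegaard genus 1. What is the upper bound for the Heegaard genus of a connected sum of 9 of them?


Heegaard genus satisfies g(A#B) <= g(A) + g(B).
Each lens space has g = 1.
Upper bound: 9 * 1 = 9

9


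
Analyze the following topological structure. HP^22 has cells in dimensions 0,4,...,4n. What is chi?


HP^22 has one cell in each dimension 0, 4, ..., 4*22 (22+1 cells, all even-dim).
chi = 22 + 1 = 23

23


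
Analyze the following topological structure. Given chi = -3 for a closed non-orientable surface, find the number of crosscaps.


chi = 2 - k for closed non-orientable surfaces with k crosscaps.
-3 = 2 - k
k = 2 - (-3) = 5

5


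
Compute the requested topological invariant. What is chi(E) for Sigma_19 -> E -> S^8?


chi(S^8) = 2 (n even), chi(Sigma_19) = 2 - 2*19 = -36.
chi(E) = 2 * (-36) = -72

-72


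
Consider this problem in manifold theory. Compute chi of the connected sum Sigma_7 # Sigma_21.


chi(Sigma_7) = 2 - 2*7 = -12
chi(Sigma_21) = 2 - 2*21 = -40
For surfaces: chi(A#B) = chi(A) + chi(B) - 2.
chi = -12 + -40 - 2 = -54

-54


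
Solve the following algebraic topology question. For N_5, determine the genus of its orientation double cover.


chi(N_5) = 2 - 5 = -3.
Double cover: chi(Sigma_g) = 2 * chi(N_5) = 2*(-3) = -6.
2 - 2g = -6, so g = (2 - (-6))/2 = 8/2 = 4

4


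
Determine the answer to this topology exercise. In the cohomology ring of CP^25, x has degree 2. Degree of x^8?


|x| = 2 in H^*(CP^n).
|x^8| = 8 * |x| = 8 * 2 = 16

16


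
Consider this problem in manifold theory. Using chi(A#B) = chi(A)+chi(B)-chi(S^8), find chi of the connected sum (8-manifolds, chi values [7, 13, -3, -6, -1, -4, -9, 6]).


For n-manifolds: chi(A#B) = chi(A) + chi(B) - chi(S^8).
chi(S^8) = 1 + (-1)^8 = 2.
chi(#) = (sum chi_i) - (8-1)*chi(S^8) = 3 - 7*2 = -11

-11


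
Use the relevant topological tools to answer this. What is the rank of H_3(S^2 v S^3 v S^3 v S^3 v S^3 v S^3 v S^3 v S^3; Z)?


For a wedge of spheres, H_k (k>0) is free on one generator per sphere of dimension k.
Spheres of dimension 3: count = 7.
b_3 = 7

7


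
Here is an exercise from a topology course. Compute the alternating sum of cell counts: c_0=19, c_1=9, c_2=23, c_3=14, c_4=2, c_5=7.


chi = sum_k (-1)^k c_k.
= (-1)^0*19 + (-1)^1*9 + (-1)^2*23 + (-1)^3*14 + (-1)^4*2 + (-1)^5*7
= (19) + (-9) + (23) + (-14) + (2) + (-7)
= 14

14


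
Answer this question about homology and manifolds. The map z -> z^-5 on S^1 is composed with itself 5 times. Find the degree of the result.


deg(f) = -5. Degree is multiplicative: deg(f^5) = (deg f)^5.
deg(f^5) = (-5)^5 = -3125

-3125


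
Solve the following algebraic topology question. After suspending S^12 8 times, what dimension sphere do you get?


Each suspension raises dimension by 1: Sigma S^n = S^{n+1}.
Sigma^8 S^12 = S^{12+8} = S^20

20


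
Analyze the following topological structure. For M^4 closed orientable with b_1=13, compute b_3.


Poincare duality for closed orientable n-manifolds: b_k = b_{n-k}.
Here n = 4, so b_3 = b_1 = 13

13


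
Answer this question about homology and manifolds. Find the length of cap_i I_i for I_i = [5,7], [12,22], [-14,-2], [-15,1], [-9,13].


Intersection = [max(a_i), min(b_i)] = [12, -2].
Since 12 > -2, the intersection is empty.
Length = 0

0


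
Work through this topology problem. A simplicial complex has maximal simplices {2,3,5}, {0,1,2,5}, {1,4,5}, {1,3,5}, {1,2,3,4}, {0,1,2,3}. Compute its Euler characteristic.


Enumerate all faces; f-vector: f_0=6, f_1=14, f_2=13, f_3=3.
chi = sum (-1)^k f_k = 2

2


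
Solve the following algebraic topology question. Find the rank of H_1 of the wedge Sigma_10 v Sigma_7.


For a wedge: H_1(A v B) = H_1(A) + H_1(B).
b_1(Sigma_10) = 20, b_1(Sigma_7) = 14.
b_1 = 20 + 14 = 34

34


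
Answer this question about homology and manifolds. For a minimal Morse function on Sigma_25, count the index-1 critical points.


A perfect Morse function has m_k = b_k.
For Sigma_25: b_0=1, b_1=2g=50, b_2=1.
Saddles m_1 = 2g = 50

50


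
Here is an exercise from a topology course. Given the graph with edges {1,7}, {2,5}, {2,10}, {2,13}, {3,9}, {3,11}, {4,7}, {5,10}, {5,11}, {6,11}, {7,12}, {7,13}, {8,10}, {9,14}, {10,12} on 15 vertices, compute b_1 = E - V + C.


b_1 = E - V + (number of components).
E = 15, V = 15, components = 2.
b_1 = 15 - 15 + 2 = 2

2


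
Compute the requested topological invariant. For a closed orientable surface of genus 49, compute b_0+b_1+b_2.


For Sigma_49: b_0 = 1, b_1 = 2g = 98, b_2 = 1.
Total = 1 + 98 + 1 = 100

100


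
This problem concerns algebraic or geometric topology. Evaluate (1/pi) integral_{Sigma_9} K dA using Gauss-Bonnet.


Gauss-Bonnet: integral K dA = 2*pi*chi(M).
chi(Sigma_9) = 2 - 2*9 = -16.
(integral K dA)/pi = 2*chi = 2*(-16) = -32

-32


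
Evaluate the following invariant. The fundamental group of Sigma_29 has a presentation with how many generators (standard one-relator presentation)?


Standard presentation: pi_1(Sigma_g) = <a_1,b_1,...,a_g,b_g | [a_1,b_1]...[a_g,b_g] = 1>.
Number of generators = 2g = 2*29 = 58

58


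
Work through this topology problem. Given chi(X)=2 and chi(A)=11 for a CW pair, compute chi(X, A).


Relative Euler characteristic: chi(X, A) = chi(X) - chi(A).
= 2 - (11) = -9

-9


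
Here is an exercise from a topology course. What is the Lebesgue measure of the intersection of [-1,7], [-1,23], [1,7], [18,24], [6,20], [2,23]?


Intersection = [max(a_i), min(b_i)] = [18, 7].
Since 18 > 7, the intersection is empty.
Length = 0

0


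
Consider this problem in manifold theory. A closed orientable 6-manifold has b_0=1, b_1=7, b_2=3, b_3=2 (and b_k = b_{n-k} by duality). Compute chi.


By Poincare duality b_k = b_{6-k}, so full Betti numbers: b_0=1, b_1=7, b_2=3, b_3=2, b_4=3, b_5=7, b_6=1.
chi = sum (-1)^k b_k = -8

-8


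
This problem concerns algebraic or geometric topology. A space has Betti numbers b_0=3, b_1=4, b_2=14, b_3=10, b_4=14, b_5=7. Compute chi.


chi = sum_k (-1)^k b_k.
= (3) + (-4) + (14) + (-10) + (14) + (-7)
= 10

10


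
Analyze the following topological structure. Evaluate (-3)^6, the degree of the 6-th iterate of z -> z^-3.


deg(f) = -3. Degree is multiplicative: deg(f^6) = (deg f)^6.
deg(f^6) = (-3)^6 = 729

729


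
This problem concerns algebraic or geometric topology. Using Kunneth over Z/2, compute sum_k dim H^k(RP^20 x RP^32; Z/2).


dim H^*(RP^n; Z/2) = n+1 (one Z/2 in each degree 0..n).
Total Betti number is multiplicative.
Total = (20+1) * (32+1) = 21 * 33 = 693

693


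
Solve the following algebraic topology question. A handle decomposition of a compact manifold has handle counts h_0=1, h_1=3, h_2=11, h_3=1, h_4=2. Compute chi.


Handles of index k contribute (-1)^k to chi (same as CW cells).
chi = (1) + (-3) + (11) + (-1) + (2) = 10

10


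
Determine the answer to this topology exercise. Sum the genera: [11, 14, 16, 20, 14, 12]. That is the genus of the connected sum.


Genus is additive under connected sum of orientable surfaces.
g = 11 + 14 + 16 + 20 + 14 + 12 = 87

87


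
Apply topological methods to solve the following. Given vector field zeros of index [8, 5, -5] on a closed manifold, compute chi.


Poincare-Hopf: chi(M) = sum of indices of zeros.
chi = (8) + (5) + (-5) = 8

8


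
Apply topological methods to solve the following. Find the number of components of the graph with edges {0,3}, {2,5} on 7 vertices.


Run DFS/union-find over 7 vertices.
V = 7, E = 2.
Number of components = 5

5


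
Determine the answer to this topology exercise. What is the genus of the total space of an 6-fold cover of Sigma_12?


For an n-sheeted cover: chi(E) = n * chi(B).
chi(Sigma_12) = 2 - 2*12 = -22.
chi(E) = 6 * (-22) = -132.
genus(E) = (2 - chi(E))/2 = (2 - (-132))/2 = 134/2 = 67

67


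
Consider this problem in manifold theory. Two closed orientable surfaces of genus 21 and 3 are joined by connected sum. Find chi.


chi(Sigma_21) = 2 - 2*21 = -40
chi(Sigma_3) = 2 - 2*3 = -4
For surfaces: chi(A#B) = chi(A) + chi(B) - 2.
chi = -40 + -4 - 2 = -46

-46


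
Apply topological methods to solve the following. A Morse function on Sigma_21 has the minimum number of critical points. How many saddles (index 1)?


A perfect Morse function has m_k = b_k.
For Sigma_21: b_0=1, b_1=2g=42, b_2=1.
Saddles m_1 = 2g = 42

42


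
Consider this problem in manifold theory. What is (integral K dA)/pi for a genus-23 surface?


Gauss-Bonnet: integral K dA = 2*pi*chi(M).
chi(Sigma_23) = 2 - 2*23 = -44.
(integral K dA)/pi = 2*chi = 2*(-44) = -88

-88


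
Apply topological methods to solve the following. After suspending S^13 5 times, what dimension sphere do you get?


Each suspension raises dimension by 1: Sigma S^n = S^{n+1}.
Sigma^5 S^13 = S^{13+5} = S^18

18


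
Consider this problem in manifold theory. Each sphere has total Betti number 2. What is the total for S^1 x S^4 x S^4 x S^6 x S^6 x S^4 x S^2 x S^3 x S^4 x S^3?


Total Betti number is multiplicative under products.
Each S^d (d>=1) has total Betti number 2.
There are 10 sphere factors.
Total = 2^10 = 1024

1024


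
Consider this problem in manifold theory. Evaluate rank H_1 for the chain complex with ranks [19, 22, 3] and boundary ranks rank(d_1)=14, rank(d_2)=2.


rank H_k = rank(ker d_k) - rank(im d_{k+1}).
rank(ker d_1) = rank(C_1) - rank(d_1) = 22 - 14 = 8.
rank(im d_{1+1}) = 2.
rank H_1 = 8 - 2 = 6

6


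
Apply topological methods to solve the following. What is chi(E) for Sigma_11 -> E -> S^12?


chi(S^12) = 2 (n even), chi(Sigma_11) = 2 - 2*11 = -20.
chi(E) = 2 * (-20) = -40

-40


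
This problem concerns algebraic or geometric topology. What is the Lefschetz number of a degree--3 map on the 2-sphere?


On S^2: L(f) = tr(f_0*) + (-1)^2 tr(f_2*) = 1 + (-1)^2 * deg(f).
L(f) = 1 + (-1)^2 * -3 = 1 + -3 = -2

-2


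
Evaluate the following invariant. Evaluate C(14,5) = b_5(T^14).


By the Kunneth formula, b_k(T^n) = C(n,k).
b_5(T^14) = C(14,5).
C(14,5) = 14!/(5!*9!) = 2002

2002


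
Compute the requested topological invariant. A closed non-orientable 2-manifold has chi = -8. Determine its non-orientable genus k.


chi = 2 - k for closed non-orientable surfaces with k crosscaps.
-8 = 2 - k
k = 2 - (-8) = 10

10


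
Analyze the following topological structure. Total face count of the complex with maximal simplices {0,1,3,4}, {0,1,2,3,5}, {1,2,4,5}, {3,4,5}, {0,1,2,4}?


Each maximal simplex on m vertices has 2^m - 1 nonempty faces.
Take the union (dedupe shared faces).
Total distinct faces = 48

48


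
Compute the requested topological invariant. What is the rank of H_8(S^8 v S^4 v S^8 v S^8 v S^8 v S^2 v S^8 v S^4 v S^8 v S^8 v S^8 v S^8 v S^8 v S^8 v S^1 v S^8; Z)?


For a wedge of spheres, H_k (k>0) is free on one generator per sphere of dimension k.
Spheres of dimension 8: count = 12.
b_8 = 12

12


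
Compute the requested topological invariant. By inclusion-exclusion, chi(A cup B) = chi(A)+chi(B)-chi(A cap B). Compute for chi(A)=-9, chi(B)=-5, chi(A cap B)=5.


chi(A cup B) = chi(A) + chi(B) - chi(A cap B)
= -9 + (-5) - (5)
= -19

-19


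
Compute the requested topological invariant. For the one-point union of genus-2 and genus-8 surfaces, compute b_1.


For a wedge: H_1(A v B) = H_1(A) + H_1(B).
b_1(Sigma_2) = 4, b_1(Sigma_8) = 16.
b_1 = 4 + 16 = 20

20


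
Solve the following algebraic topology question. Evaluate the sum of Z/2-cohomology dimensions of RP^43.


H^k(RP^43; Z/2) = Z/2 for each 0 <= k <= 43.
Total dimension = 43 + 1 = 44

44


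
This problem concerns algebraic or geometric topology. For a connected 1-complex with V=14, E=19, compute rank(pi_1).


For a connected graph: rank(pi_1) = b_1 = E - V + 1 = 1 - chi.
chi = V - E = 14 - 19 = -5.
rank = 1 - (-5) = 19 - 14 + 1 = 6

6


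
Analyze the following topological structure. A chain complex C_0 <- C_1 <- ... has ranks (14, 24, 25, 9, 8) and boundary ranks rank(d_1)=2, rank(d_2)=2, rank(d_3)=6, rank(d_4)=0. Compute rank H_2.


rank H_k = rank(ker d_k) - rank(im d_{k+1}).
rank(ker d_2) = rank(C_2) - rank(d_2) = 25 - 2 = 23.
rank(im d_{2+1}) = 6.
rank H_2 = 23 - 6 = 17

17


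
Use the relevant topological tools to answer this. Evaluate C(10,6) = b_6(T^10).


By the Kunneth formula, b_k(T^n) = C(n,k).
b_6(T^10) = C(10,6).
C(10,6) = 10!/(6!*4!) = 210

210


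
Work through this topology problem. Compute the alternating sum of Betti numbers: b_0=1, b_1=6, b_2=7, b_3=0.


chi = sum_k (-1)^k b_k.
= (1) + (-6) + (7) + (0)
= 2

2


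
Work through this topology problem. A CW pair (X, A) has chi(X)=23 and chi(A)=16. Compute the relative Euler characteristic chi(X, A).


Relative Euler characteristic: chi(X, A) = chi(X) - chi(A).
= 23 - (16) = 7

7


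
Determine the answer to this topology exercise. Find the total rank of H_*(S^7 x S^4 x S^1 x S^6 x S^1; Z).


Total Betti number is multiplicative under products.
Each S^d (d>=1) has total Betti number 2.
There are 5 sphere factors.
Total = 2^5 = 32

32


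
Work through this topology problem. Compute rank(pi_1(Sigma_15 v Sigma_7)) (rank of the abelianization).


For a wedge: H_1(A v B) = H_1(A) + H_1(B).
b_1(Sigma_15) = 30, b_1(Sigma_7) = 14.
b_1 = 30 + 14 = 44

44


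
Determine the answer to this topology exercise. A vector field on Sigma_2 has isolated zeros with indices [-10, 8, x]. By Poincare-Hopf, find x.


Poincare-Hopf: sum of indices = chi(M).
chi(Sigma_2) = 2 - 2*2 = -2.
Sum of known indices = -2.
x = chi - (sum known) = -2 - (-2) = 0

0


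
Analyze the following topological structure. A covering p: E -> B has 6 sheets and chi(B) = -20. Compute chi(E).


For a finite covering: chi(E) = (number of sheets) * chi(B).
chi(E) = 6 * (-20) = -120

-120


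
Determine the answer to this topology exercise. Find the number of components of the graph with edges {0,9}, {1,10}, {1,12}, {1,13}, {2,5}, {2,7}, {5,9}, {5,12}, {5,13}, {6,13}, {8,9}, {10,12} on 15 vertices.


Run DFS/union-find over 15 vertices.
V = 15, E = 12.
Number of components = 5

5


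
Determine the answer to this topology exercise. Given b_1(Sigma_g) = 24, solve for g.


For a closed orientable surface: b_1 = 2g.
24 = 2g
g = 24 / 2 = 12

12


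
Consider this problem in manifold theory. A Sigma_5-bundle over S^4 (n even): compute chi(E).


chi(S^4) = 2 (n even), chi(Sigma_5) = 2 - 2*5 = -8.
chi(E) = 2 * (-8) = -16

-16


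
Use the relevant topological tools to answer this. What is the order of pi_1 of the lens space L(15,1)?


pi_1(L(p,q)) = Z/pZ for any q coprime to p.
|pi_1(L(15,1))| = 15

15


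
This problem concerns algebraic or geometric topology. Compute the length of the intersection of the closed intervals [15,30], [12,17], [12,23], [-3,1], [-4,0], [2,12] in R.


Intersection = [max(a_i), min(b_i)] = [15, 0].
Since 15 > 0, the intersection is empty.
Length = 0

0


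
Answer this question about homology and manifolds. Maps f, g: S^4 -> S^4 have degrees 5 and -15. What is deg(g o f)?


Degree is multiplicative under composition: deg(g o f) = deg(g) * deg(f).
= -15 * 5 = -75

-75


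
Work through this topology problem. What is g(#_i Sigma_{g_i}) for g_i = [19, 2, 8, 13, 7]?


Genus is additive under connected sum of orientable surfaces.
g = 19 + 2 + 8 + 13 + 7 = 49

49


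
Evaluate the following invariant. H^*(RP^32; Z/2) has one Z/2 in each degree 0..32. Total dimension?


H^k(RP^32; Z/2) = Z/2 for each 0 <= k <= 32.
Total dimension = 32 + 1 = 33

33


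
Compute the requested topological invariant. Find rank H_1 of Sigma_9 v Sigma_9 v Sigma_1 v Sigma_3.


For a wedge X v Y: reduced H_k(X v Y) = H_k(X) + H_k(Y).
Each Sigma_g contributes b_1 = 2g.
b_1 = 18 + 18 + 2 + 6 = 44

44


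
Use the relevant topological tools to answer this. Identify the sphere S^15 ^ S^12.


S^m ^ S^n = S^{m+n}.
k = 15 + 12 = 27

27


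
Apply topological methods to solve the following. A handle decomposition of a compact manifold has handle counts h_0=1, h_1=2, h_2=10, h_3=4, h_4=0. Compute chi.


Handles of index k contribute (-1)^k to chi (same as CW cells).
chi = (1) + (-2) + (10) + (-4) + (0) = 5

5


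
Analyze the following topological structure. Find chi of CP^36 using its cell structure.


CP^36 has one cell in each even dimension 0, 2, ..., 2*36 (36+1 cells total).
All cells are even-dimensional, so chi = number of cells.
chi = 36 + 1 = 37

37


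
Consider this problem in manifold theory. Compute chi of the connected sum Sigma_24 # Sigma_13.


chi(Sigma_24) = 2 - 2*24 = -46
chi(Sigma_13) = 2 - 2*13 = -24
For surfaces: chi(A#B) = chi(A) + chi(B) - 2.
chi = -46 + -24 - 2 = -72

-72


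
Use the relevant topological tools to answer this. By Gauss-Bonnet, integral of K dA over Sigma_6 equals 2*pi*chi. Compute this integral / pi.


Gauss-Bonnet: integral K dA = 2*pi*chi(M).
chi(Sigma_6) = 2 - 2*6 = -10.
(integral K dA)/pi = 2*chi = 2*(-10) = -20

-20


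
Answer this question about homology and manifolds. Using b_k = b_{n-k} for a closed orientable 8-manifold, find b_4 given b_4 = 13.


Poincare duality for closed orientable n-manifolds: b_k = b_{n-k}.
Here n = 8, so b_4 = b_4 = 13

13


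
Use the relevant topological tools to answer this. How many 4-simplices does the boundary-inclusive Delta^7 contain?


Delta^7 has 7+1 vertices. A 4-face is a choice of 4+1 vertices.
f_4 = C(7+1, 4+1) = C(8,5) = 56

56


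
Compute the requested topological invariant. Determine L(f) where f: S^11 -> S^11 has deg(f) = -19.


On S^11: L(f) = tr(f_0*) + (-1)^11 tr(f_11*) = 1 + (-1)^11 * deg(f).
L(f) = 1 + (-1)^11 * -19 = 1 + 19 = 20

20


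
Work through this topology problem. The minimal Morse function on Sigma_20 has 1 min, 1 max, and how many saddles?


A perfect Morse function has m_k = b_k.
For Sigma_20: b_0=1, b_1=2g=40, b_2=1.
Saddles m_1 = 2g = 40

40


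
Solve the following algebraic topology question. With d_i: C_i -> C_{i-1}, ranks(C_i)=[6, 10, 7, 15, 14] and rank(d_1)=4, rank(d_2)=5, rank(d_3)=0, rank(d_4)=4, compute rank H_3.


rank H_k = rank(ker d_k) - rank(im d_{k+1}).
rank(ker d_3) = rank(C_3) - rank(d_3) = 15 - 0 = 15.
rank(im d_{3+1}) = 4.
rank H_3 = 15 - 4 = 11

11


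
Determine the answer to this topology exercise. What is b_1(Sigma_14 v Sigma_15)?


For a wedge: H_1(A v B) = H_1(A) + H_1(B).
b_1(Sigma_14) = 28, b_1(Sigma_15) = 30.
b_1 = 28 + 30 = 58

58


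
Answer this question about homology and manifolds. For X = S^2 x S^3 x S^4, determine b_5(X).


Each S^d has Poincare polynomial 1 + t^d.
The product S^2 x S^3 x S^4 has Poincare polynomial prod(1+t^d_i).
Expanding: b_0=1, b_2=1, b_3=1, b_4=1, b_5=1, b_6=1, b_7=1, b_9=1.
b_5 = 1

1


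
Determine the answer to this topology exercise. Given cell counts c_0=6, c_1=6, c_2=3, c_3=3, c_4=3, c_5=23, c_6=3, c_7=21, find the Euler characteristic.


chi = sum_k (-1)^k c_k.
= (-1)^0*6 + (-1)^1*6 + (-1)^2*3 + (-1)^3*3 + (-1)^4*3 + (-1)^5*23 + (-1)^6*3 + (-1)^7*21
= (6) + (-6) + (3) + (-3) + (3) + (-23) + (3) + (-21)
= -38

-38


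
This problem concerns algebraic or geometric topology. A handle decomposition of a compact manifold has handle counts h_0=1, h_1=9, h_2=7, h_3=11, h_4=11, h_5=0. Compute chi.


Handles of index k contribute (-1)^k to chi (same as CW cells).
chi = (1) + (-9) + (7) + (-11) + (11) + (0) = -1

-1


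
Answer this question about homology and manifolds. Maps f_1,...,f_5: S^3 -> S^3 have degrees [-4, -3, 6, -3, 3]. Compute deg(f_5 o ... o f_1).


Degree is multiplicative: deg(composition) = product of degrees.
= (-4) * (-3) * (6) * (-3) * (3) = -648

-648


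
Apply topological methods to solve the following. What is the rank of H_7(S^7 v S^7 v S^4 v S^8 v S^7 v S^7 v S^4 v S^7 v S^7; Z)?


For a wedge of spheres, H_k (k>0) is free on one generator per sphere of dimension k.
Spheres of dimension 7: count = 6.
b_7 = 6

6


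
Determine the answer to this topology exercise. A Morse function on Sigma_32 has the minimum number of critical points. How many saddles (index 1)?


A perfect Morse function has m_k = b_k.
For Sigma_32: b_0=1, b_1=2g=64, b_2=1.
Saddles m_1 = 2g = 64

64


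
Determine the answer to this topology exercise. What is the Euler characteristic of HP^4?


HP^4 has one cell in each dimension 0, 4, ..., 4*4 (4+1 cells, all even-dim).
chi = 4 + 1 = 5

5


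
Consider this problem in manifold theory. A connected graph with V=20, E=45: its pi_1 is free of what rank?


For a connected graph: rank(pi_1) = b_1 = E - V + 1 = 1 - chi.
chi = V - E = 20 - 45 = -25.
rank = 1 - (-25) = 45 - 20 + 1 = 26

26


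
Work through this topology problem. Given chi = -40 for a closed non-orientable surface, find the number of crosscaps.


chi = 2 - k for closed non-orientable surfaces with k crosscaps.
-40 = 2 - k
k = 2 - (-40) = 42

42


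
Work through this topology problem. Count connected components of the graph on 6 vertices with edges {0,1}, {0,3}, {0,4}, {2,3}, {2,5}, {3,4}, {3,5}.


Run DFS/union-find over 6 vertices.
V = 6, E = 7.
Number of components = 1

1


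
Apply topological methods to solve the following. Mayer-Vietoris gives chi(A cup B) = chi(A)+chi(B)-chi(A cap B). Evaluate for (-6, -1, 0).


chi(A cup B) = chi(A) + chi(B) - chi(A cap B)
= -6 + (-1) - (0)
= -7

-7


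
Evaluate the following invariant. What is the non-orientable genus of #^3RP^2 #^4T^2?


Since a >= 1, the sum is non-orientable; each T^2 can be replaced by RP^2 # RP^2 (since T^2#RP^2 = 3RP^2).
Total crosscaps k = 3 + 2*4 = 11.
Check via chi: chi = 3*1 + 4*0 - (3+4-1)*2 = -9 = 2 - k = -9. Consistent.

11


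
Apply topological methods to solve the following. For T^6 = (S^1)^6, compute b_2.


By the Kunneth formula, b_k(T^n) = C(n,k).
b_2(T^6) = C(6,2).
C(6,2) = 6!/(2!*4!) = 15

15


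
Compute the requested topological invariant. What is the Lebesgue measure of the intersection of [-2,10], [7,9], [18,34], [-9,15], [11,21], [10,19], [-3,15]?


Intersection = [max(a_i), min(b_i)] = [18, 9].
Since 18 > 9, the intersection is empty.
Length = 0

0


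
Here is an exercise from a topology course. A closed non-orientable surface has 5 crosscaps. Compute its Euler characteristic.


For a non-orientable closed surface with k crosscaps: chi = 2 - k.
Here k = 5.
chi = 2 - 5 = -3

-3


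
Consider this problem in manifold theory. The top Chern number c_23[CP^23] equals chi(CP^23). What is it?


For any closed oriented manifold, <e(TM),[M]> = chi(M).
chi(CP^23) = 23+1 = 24

24


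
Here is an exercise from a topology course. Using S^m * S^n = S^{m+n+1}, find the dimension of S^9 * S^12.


Join of spheres: S^m * S^n = S^{m+n+1}.
dim = 9 + 12 + 1 = 22

22


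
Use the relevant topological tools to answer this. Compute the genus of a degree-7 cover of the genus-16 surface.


For an n-sheeted cover: chi(E) = n * chi(B).
chi(Sigma_16) = 2 - 2*16 = -30.
chi(E) = 7 * (-30) = -210.
genus(E) = (2 - chi(E))/2 = (2 - (-210))/2 = 212/2 = 106

106


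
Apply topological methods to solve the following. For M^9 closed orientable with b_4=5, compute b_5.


Poincare duality for closed orientable n-manifolds: b_k = b_{n-k}.
Here n = 9, so b_5 = b_4 = 5

5


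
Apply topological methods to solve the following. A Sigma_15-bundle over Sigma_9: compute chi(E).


For a fiber bundle F -> E -> B (with CW structure): chi(E) = chi(B) * chi(F).
chi(Sigma_9) = -16, chi(Sigma_15) = -28.
chi(E) = (-16) * (-28) = 448

448


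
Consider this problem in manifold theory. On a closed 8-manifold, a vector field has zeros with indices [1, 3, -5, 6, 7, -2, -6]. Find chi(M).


Poincare-Hopf: chi(M) = sum of indices of zeros.
chi = (1) + (3) + (-5) + (6) + (7) + (-2) + (-6) = 4

4


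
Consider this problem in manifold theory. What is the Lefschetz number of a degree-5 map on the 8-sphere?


On S^8: L(f) = tr(f_0*) + (-1)^8 tr(f_8*) = 1 + (-1)^8 * deg(f).
L(f) = 1 + (-1)^8 * 5 = 1 + 5 = 6

6


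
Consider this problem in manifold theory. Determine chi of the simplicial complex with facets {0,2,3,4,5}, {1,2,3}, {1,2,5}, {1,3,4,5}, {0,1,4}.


Enumerate all faces; f-vector: f_0=6, f_1=15, f_2=16, f_3=6, f_4=1.
chi = sum (-1)^k f_k = 2

2


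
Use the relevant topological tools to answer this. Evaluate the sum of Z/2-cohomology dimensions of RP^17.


H^k(RP^17; Z/2) = Z/2 for each 0 <= k <= 17.
Total dimension = 17 + 1 = 18

18


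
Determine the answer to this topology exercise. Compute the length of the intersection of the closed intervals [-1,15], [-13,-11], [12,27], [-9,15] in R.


Intersection = [max(a_i), min(b_i)] = [12, -11].
Since 12 > -11, the intersection is empty.
Length = 0

0


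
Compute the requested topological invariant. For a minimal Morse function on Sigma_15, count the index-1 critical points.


A perfect Morse function has m_k = b_k.
For Sigma_15: b_0=1, b_1=2g=30, b_2=1.
Saddles m_1 = 2g = 30

30


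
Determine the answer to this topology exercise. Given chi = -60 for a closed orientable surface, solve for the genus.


chi = 2 - 2g for closed orientable surfaces.
-60 = 2 - 2g
2g = 2 - (-60) = 62
g = 31

31


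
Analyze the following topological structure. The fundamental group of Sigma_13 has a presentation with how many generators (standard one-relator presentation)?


Standard presentation: pi_1(Sigma_g) = <a_1,b_1,...,a_g,b_g | [a_1,b_1]...[a_g,b_g] = 1>.
Number of generators = 2g = 2*13 = 26

26


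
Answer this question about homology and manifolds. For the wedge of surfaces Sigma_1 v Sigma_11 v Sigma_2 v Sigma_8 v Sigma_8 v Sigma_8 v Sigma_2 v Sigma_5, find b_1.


For a wedge X v Y: reduced H_k(X v Y) = H_k(X) + H_k(Y).
Each Sigma_g contributes b_1 = 2g.
b_1 = 2 + 22 + 4 + 16 + 16 + 16 + 4 + 10 = 90

90


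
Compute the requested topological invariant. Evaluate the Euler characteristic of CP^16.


CP^16 has one cell in each even dimension 0, 2, ..., 2*16 (16+1 cells total).
All cells are even-dimensional, so chi = number of cells.
chi = 16 + 1 = 17

17


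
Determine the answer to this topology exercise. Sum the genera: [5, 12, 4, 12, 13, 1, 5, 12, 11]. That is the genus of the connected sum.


Genus is additive under connected sum of orientable surfaces.
g = 5 + 12 + 4 + 12 + 13 + 1 + 5 + 12 + 11 = 75

75


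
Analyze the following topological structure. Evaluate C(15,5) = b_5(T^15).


By the Kunneth formula, b_k(T^n) = C(n,k).
b_5(T^15) = C(15,5).
C(15,5) = 15!/(5!*10!) = 3003

3003


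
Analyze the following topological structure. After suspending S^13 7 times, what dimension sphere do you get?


Each suspension raises dimension by 1: Sigma S^n = S^{n+1}.
Sigma^7 S^13 = S^{13+7} = S^20

20


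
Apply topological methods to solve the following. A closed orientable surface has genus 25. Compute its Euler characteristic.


For a closed orientable surface of genus g: chi = 2 - 2g.
Here g = 25.
chi = 2 - 2*25 = 2 - 50 = -48

-48


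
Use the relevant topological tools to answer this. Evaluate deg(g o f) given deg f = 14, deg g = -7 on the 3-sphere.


Degree is multiplicative under composition: deg(g o f) = deg(g) * deg(f).
= -7 * 14 = -98

-98


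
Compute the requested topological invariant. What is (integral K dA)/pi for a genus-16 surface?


Gauss-Bonnet: integral K dA = 2*pi*chi(M).
chi(Sigma_16) = 2 - 2*16 = -30.
(integral K dA)/pi = 2*chi = 2*(-30) = -60

-60


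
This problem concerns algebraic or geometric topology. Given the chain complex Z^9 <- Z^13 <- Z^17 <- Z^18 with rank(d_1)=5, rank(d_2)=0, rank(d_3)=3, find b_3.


rank H_k = rank(ker d_k) - rank(im d_{k+1}).
rank(ker d_3) = rank(C_3) - rank(d_3) = 18 - 3 = 15.
rank(im d_{3+1}) = 0.
rank H_3 = 15 - 0 = 15

15


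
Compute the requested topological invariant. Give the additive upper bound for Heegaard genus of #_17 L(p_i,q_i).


Heegaard genus satisfies g(A#B) <= g(A) + g(B).
Each lens space has g = 1.
Upper bound: 17 * 1 = 17

17


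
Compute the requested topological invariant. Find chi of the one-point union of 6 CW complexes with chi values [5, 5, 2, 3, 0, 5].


chi(A v B) = chi(A) + chi(B) - 1 (one point identified).
For 6 spaces: chi = (sum chi_i) - (6 - 1).
sum = 20; chi = 20 - 5 = 15

15


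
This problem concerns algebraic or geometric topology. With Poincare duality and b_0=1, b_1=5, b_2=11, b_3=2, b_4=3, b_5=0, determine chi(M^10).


By Poincare duality b_k = b_{10-k}, so full Betti numbers: b_0=1, b_1=5, b_2=11, b_3=2, b_4=3, b_5=0, b_6=3, b_7=2, b_8=11, b_9=5, b_10=1.
chi = sum (-1)^k b_k = 16

16


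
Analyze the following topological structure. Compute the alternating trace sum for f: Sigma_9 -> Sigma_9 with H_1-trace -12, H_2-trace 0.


L(f) = tr(f_0*) - tr(f_1*) + tr(f_2*).
= 1 - (-12) + (0)
= 13

13


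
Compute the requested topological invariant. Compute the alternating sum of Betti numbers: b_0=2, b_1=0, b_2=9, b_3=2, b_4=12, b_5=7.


chi = sum_k (-1)^k b_k.
= (2) + (0) + (9) + (-2) + (12) + (-7)
= 14

14


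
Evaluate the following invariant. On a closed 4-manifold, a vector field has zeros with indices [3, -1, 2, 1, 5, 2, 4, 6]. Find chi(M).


Poincare-Hopf: chi(M) = sum of indices of zeros.
chi = (3) + (-1) + (2) + (1) + (5) + (2) + (4) + (6) = 22

22


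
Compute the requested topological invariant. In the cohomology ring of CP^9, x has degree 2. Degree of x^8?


|x| = 2 in H^*(CP^n).
|x^8| = 8 * |x| = 8 * 2 = 16

16


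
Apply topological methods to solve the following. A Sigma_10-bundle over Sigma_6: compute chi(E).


For a fiber bundle F -> E -> B (with CW structure): chi(E) = chi(B) * chi(F).
chi(Sigma_6) = -10, chi(Sigma_10) = -18.
chi(E) = (-10) * (-18) = 180

180


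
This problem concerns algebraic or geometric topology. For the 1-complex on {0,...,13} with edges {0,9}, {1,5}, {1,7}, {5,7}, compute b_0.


Run DFS/union-find over 14 vertices.
V = 14, E = 4.
Number of components = 11

11


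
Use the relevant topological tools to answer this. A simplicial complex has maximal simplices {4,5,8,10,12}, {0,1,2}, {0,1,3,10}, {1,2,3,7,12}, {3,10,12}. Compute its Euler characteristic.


Enumerate all faces; f-vector: f_0=10, f_1=26, f_2=26, f_3=11, f_4=2.
chi = sum (-1)^k f_k = 1

1


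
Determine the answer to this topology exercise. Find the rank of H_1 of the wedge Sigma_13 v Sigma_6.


For a wedge: H_1(A v B) = H_1(A) + H_1(B).
b_1(Sigma_13) = 26, b_1(Sigma_6) = 12.
b_1 = 26 + 12 = 38

38


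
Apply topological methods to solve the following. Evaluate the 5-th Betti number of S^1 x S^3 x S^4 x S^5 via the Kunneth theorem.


Each S^d has Poincare polynomial 1 + t^d.
The product S^1 x S^3 x S^4 x S^5 has Poincare polynomial prod(1+t^d_i).
Expanding: b_0=1, b_1=1, b_3=1, b_4=2, b_5=2, b_6=1, b_7=1, b_8=2, b_9=2, b_10=1, b_12=1, b_13=1.
b_5 = 2

2


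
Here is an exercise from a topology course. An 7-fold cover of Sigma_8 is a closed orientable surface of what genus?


For an n-sheeted cover: chi(E) = n * chi(B).
chi(Sigma_8) = 2 - 2*8 = -14.
chi(E) = 7 * (-14) = -98.
genus(E) = (2 - chi(E))/2 = (2 - (-98))/2 = 100/2 = 50

50


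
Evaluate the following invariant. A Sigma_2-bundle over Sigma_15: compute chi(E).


For a fiber bundle F -> E -> B (with CW structure): chi(E) = chi(B) * chi(F).
chi(Sigma_15) = -28, chi(Sigma_2) = -2.
chi(E) = (-28) * (-2) = 56

56


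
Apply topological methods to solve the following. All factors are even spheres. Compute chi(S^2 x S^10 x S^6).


chi is multiplicative: chi(X x Y) = chi(X) chi(Y).
Each even-dim sphere has chi = 2. There are 3 factors.
chi = 2^3 = 8

8


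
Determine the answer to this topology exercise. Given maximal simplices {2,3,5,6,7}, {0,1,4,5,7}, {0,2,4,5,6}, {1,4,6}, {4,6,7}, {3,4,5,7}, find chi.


Enumerate all faces; f-vector: f_0=8, f_1=25, f_2=32, f_3=16, f_4=3.
chi = sum (-1)^k f_k = 2

2


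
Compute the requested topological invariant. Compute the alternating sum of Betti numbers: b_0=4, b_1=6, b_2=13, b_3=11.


chi = sum_k (-1)^k b_k.
= (4) + (-6) + (13) + (-11)
= 0

0


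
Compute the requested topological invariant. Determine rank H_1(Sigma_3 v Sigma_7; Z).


For a wedge: H_1(A v B) = H_1(A) + H_1(B).
b_1(Sigma_3) = 6, b_1(Sigma_7) = 14.
b_1 = 6 + 14 = 20

20


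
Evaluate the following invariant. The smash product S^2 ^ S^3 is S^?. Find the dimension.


S^m ^ S^n = S^{m+n}.
k = 2 + 3 = 5

5


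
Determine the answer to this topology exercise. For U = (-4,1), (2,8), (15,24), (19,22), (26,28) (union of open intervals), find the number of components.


Sort and merge overlapping open intervals.
Merged: (-4,1), (2,8), (15,24), (26,28).
Number of components = 4

4


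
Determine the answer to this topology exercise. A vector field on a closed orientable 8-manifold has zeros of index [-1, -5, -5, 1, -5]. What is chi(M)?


Poincare-Hopf: chi(M) = sum of indices of zeros.
chi = (-1) + (-5) + (-5) + (1) + (-5) = -15

-15


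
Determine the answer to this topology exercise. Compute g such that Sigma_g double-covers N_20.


chi(N_20) = 2 - 20 = -18.
Double cover: chi(Sigma_g) = 2 * chi(N_20) = 2*(-18) = -36.
2 - 2g = -36, so g = (2 - (-36))/2 = 38/2 = 19

19


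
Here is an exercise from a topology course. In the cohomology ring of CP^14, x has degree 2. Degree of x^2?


|x| = 2 in H^*(CP^n).
|x^2| = 2 * |x| = 2 * 2 = 4

4


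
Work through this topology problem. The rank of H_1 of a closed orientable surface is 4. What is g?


For a closed orientable surface: b_1 = 2g.
4 = 2g
g = 4 / 2 = 2

2


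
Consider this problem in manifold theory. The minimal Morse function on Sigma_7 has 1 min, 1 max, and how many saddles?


A perfect Morse function has m_k = b_k.
For Sigma_7: b_0=1, b_1=2g=14, b_2=1.
Saddles m_1 = 2g = 14

14


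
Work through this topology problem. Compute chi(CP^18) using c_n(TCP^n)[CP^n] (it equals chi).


For any closed oriented manifold, <e(TM),[M]> = chi(M).
chi(CP^18) = 18+1 = 19

19


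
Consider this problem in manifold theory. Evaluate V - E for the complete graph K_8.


K_8: V = 8, E = C(8,2) = 28.
chi = V - E = 8 - 28 = -20

-20


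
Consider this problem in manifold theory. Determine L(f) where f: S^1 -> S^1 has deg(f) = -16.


On S^1: L(f) = tr(f_0*) + (-1)^1 tr(f_1*) = 1 + (-1)^1 * deg(f).
L(f) = 1 + (-1)^1 * -16 = 1 + 16 = 17

17


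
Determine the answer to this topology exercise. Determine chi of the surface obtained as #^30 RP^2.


For a non-orientable closed surface with k crosscaps: chi = 2 - k.
Here k = 30.
chi = 2 - 30 = -28

-28


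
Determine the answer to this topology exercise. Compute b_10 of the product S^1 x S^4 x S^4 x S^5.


Each S^d has Poincare polynomial 1 + t^d.
The product S^1 x S^4 x S^4 x S^5 has Poincare polynomial prod(1+t^d_i).
Expanding: b_0=1, b_1=1, b_4=2, b_5=3, b_6=1, b_8=1, b_9=3, b_10=2, b_13=1, b_14=1.
b_10 = 2

2


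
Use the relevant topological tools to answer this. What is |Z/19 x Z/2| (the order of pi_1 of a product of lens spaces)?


pi_1(X x Y) = pi_1(X) x pi_1(Y).
pi_1(L(19,1)) = Z/19, pi_1(L(2,1)) = Z/2.
|Z/19 x Z/2| = 19 * 2 = 38

38


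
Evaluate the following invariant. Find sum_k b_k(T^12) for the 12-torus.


b_k(T^12) = C(12,k), so the sum over k is sum_k C(12,k) = 2^12.
Total = 2^12 = 4096

4096


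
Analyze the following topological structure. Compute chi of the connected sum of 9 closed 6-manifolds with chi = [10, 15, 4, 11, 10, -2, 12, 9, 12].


For n-manifolds: chi(A#B) = chi(A) + chi(B) - chi(S^6).
chi(S^6) = 1 + (-1)^6 = 2.
chi(#) = (sum chi_i) - (9-1)*chi(S^6) = 81 - 8*2 = 65

65


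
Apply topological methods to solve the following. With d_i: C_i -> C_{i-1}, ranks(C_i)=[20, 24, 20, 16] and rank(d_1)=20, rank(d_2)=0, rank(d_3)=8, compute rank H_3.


rank H_k = rank(ker d_k) - rank(im d_{k+1}).
rank(ker d_3) = rank(C_3) - rank(d_3) = 16 - 8 = 8.
rank(im d_{3+1}) = 0.
rank H_3 = 8 - 0 = 8

8


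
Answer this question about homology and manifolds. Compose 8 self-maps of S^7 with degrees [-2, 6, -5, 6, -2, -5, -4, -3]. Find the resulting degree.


Degree is multiplicative: deg(composition) = product of degrees.
= (-2) * (6) * (-5) * (6) * (-2) * (-5) * (-4) * (-3) = 43200

43200


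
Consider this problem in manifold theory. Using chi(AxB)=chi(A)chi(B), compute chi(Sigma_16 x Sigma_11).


chi(Sigma_16) = 2 - 2*16 = -30
chi(Sigma_11) = 2 - 2*11 = -20
chi(product) = (-30) * (-20) = 600

600


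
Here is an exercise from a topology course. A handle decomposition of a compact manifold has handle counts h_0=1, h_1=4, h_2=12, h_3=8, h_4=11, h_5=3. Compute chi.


Handles of index k contribute (-1)^k to chi (same as CW cells).
chi = (1) + (-4) + (12) + (-8) + (11) + (-3) = 9

9


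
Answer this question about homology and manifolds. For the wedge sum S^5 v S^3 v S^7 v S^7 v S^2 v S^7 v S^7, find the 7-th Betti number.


For a wedge of spheres, H_k (k>0) is free on one generator per sphere of dimension k.
Spheres of dimension 7: count = 4.
b_7 = 4

4


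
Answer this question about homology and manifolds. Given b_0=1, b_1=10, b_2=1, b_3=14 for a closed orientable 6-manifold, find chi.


By Poincare duality b_k = b_{6-k}, so full Betti numbers: b_0=1, b_1=10, b_2=1, b_3=14, b_4=1, b_5=10, b_6=1.
chi = sum (-1)^k b_k = -30

-30


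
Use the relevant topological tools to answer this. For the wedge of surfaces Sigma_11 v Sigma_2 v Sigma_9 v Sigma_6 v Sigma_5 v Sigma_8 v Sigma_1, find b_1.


For a wedge X v Y: reduced H_k(X v Y) = H_k(X) + H_k(Y).
Each Sigma_g contributes b_1 = 2g.
b_1 = 22 + 4 + 18 + 12 + 10 + 16 + 2 = 84

84


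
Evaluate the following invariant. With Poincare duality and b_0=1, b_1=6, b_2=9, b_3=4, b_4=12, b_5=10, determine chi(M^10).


By Poincare duality b_k = b_{10-k}, so full Betti numbers: b_0=1, b_1=6, b_2=9, b_3=4, b_4=12, b_5=10, b_6=12, b_7=4, b_8=9, b_9=6, b_10=1.
chi = sum (-1)^k b_k = 14

14


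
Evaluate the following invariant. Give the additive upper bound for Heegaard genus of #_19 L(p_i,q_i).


Heegaard genus satisfies g(A#B) <= g(A) + g(B).
Each lens space has g = 1.
Upper bound: 19 * 1 = 19

19


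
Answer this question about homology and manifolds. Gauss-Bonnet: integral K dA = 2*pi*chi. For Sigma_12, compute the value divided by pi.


Gauss-Bonnet: integral K dA = 2*pi*chi(M).
chi(Sigma_12) = 2 - 2*12 = -22.
(integral K dA)/pi = 2*chi = 2*(-22) = -44

-44


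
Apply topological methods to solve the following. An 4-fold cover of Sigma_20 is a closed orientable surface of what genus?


For an n-sheeted cover: chi(E) = n * chi(B).
chi(Sigma_20) = 2 - 2*20 = -38.
chi(E) = 4 * (-38) = -152.
genus(E) = (2 - chi(E))/2 = (2 - (-152))/2 = 154/2 = 77

77


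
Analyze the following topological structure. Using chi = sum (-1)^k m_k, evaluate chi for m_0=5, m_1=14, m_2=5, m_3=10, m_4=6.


Morse theory: chi(M) = sum_k (-1)^k m_k where m_k = #(index-k critical points).
= (5) + (-14) + (5) + (-10) + (6) = -8

-8


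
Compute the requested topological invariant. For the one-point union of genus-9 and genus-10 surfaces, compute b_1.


For a wedge: H_1(A v B) = H_1(A) + H_1(B).
b_1(Sigma_9) = 18, b_1(Sigma_10) = 20.
b_1 = 18 + 20 = 38

38
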